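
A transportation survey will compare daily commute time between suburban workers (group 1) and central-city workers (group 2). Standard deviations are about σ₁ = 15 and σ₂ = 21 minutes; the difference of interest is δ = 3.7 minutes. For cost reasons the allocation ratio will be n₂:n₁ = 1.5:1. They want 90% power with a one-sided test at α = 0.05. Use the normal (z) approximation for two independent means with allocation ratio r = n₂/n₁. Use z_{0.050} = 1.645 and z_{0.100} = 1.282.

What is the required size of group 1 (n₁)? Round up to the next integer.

n₁ = 325

n₁ = (z_α + z_β)² · (σ₁² + σ₂²/r) / δ²
   = (1.645 + 1.282)² · (15² + 21²/1.5) / 3.7²
   = 8.5673 · (225 + 294) / 13.69
   = 8.5673 · 519 / 13.69
   = 324.80
Round up → n₁ = 325; n₂ = r·n₁ = 1.5 × 325 = 488.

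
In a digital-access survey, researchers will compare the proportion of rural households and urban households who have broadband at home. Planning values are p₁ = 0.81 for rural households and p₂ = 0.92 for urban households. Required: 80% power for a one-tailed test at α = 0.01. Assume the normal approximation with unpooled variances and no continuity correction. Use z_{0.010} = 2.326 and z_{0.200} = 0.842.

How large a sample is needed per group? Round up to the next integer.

n = 189 per group

n = (z_α + z_β)² · [p₁(1−p₁) + p₂(1−p₂)] / (p₁ − p₂)²
  = (2.326 + 0.842)² · (0.81·0.19 + 0.92·0.08) / (-0.11)²
  = (3.168)² · (0.1539 + 0.0736) / 0.0121
  = 10.0362 · 0.2275 / 0.0121
  = 188.70
Round up → n = 189 per group.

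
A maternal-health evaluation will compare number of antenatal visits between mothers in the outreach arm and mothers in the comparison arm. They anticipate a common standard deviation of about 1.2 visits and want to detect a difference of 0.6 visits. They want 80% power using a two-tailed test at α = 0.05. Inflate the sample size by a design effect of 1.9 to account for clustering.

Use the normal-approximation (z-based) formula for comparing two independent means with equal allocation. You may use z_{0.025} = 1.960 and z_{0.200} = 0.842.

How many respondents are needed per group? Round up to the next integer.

n = 120 per group

n = (z_{α/2} + z_β)² · (σ₁² + σ₂²) / δ²
  = (1.960 + 0.842)² · (2·1.2² = 2.88) / 0.6²
  = 7.8512 · 2.88 / 0.36
  = 62.81
Design effect: 1.9 × 62.81 = 119.34.
Round up → n = 120 per group.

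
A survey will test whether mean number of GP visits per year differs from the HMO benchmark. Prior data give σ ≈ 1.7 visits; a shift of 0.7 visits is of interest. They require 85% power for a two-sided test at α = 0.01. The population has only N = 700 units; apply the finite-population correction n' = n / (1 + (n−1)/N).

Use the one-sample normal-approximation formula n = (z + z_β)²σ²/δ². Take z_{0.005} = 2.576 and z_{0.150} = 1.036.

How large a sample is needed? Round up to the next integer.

n = (z_{α/2} + z_β)² · σ² / δ²
  = (2.576 + 1.036)² · 1.7² / 0.7²
  = 13.0465 · 2.89 / 0.49
  = 76.95
Finite-population correction (N = 700): 76.95 / (1 + (76.95 − 1)/700) = 69.42.
Round up → n = 70.

n = 70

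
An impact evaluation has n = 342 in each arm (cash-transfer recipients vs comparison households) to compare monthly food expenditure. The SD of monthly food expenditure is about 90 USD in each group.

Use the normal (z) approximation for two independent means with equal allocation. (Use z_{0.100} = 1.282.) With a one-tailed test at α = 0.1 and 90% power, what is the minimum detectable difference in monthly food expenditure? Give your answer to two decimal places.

δ = (z_α + z_β) · √((σ₁²+σ₂²)/n)
  = (1.282 + 1.282) · √(16200/342)
  = 2.564 · √47.3684
  = 2.564 · 6.8825
  = 17.6467

Minimum detectable difference ≈ 17.65 USD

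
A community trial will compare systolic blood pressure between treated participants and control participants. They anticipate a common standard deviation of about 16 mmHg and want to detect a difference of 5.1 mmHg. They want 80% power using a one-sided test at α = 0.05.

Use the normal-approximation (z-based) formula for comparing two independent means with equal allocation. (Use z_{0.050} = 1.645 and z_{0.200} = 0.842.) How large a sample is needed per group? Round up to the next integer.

n = (z_α + z_β)² · (σ₁² + σ₂²) / δ²
  = (1.645 + 0.842)² · (2·16² = 512) / 5.1²
  = 6.1852 · 512 / 26.01
  = 121.75
Round up → n = 122 per group.

n = 122 per group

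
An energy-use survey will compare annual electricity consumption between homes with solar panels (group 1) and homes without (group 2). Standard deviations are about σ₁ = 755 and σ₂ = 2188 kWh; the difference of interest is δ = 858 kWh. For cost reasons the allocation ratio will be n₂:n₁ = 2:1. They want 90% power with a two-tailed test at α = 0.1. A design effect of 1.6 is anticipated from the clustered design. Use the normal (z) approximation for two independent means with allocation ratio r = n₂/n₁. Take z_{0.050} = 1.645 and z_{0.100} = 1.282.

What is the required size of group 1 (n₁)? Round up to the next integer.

n₁ = (z_{α/2} + z_β)² · (σ₁² + σ₂²/r) / δ²
   = (1.645 + 1.282)² · (755² + 2188²/2) / 858²
   = 8.5673 · (570025 + 2393672) / 736164
   = 8.5673 · 2963697 / 736164
   = 34.49
Design effect: 1.6 × 34.49 = 55.19.
Round up → n₁ = 56; n₂ = r·n₁ = 2 × 56 = 112.

n₁ = 56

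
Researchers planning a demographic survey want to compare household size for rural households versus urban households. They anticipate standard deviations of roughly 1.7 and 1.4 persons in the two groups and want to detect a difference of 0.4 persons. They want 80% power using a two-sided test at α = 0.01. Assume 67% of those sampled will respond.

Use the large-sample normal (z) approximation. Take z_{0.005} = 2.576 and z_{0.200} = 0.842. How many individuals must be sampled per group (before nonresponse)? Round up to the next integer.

n = 529 per group

n = (z_{α/2} + z_β)² · (σ₁² + σ₂²) / δ²
  = (2.576 + 0.842)² · (1.7² + 1.4² = 4.85) / 0.4²
  = 11.6827 · 4.85 / 0.16
  = 354.13
Adjust for 67% response: 354.13 / 0.67 = 528.56.
Round up → n = 529 per group.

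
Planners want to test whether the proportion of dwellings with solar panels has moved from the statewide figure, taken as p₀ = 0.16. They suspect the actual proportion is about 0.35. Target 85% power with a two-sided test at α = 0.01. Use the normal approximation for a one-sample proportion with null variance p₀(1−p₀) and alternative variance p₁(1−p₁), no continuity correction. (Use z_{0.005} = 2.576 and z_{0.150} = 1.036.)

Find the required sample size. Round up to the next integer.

n = [z_{α/2}·√(p₀q₀) + z_β·√(p₁q₁)]² / (p₁ − p₀)²
  = [2.576·√(0.16·0.84) + 1.036·√(0.35·0.65)]² / (0.19)²
  = [2.576·0.3666 + 1.036·0.4770]² / 0.0361
  = [1.4385]² / 0.0361
  = 57.32
Round up → n = 58.

n = 58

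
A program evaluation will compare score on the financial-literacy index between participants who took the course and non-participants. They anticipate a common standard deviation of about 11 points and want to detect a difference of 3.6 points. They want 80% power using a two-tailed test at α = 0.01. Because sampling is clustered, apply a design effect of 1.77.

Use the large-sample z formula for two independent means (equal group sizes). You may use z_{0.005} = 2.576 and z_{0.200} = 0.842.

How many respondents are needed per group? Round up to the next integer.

n = (z_{α/2} + z_β)² · (σ₁² + σ₂²) / δ²
  = (2.576 + 0.842)² · (2·11² = 242) / 3.6²
  = 11.6827 · 242 / 12.96
  = 218.15
Design effect: 1.77 × 218.15 = 386.12.
Round up → n = 387 per group.

n = 387 per group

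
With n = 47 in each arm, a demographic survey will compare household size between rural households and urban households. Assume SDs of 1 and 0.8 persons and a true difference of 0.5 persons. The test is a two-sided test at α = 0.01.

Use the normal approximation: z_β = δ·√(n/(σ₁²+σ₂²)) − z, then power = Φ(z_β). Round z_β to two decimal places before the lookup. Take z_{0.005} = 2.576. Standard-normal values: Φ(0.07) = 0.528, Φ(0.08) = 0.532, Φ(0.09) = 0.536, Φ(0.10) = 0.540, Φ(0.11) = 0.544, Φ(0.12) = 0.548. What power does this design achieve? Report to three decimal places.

z_β = δ·√(n/(σ₁²+σ₂²)) − z_{α/2}
    = 0.5 · √(47/1.64) − 2.576
    = 0.5 · 5.35337 − 2.576
    = 2.6767 − 2.576 = 0.1007 → 0.10
Power = Φ(0.10) = 0.540.

Power ≈ 0.540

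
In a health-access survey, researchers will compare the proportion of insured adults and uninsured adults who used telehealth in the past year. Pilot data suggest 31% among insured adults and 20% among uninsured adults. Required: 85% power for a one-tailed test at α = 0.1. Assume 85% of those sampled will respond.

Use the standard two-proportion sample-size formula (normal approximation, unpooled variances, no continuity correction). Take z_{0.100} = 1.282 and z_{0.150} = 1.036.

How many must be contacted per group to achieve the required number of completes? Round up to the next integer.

n = 196 per group

n = (z_α + z_β)² · [p₁(1−p₁) + p₂(1−p₂)] / (p₁ − p₂)²
  = (1.282 + 1.036)² · (0.31·0.69 + 0.20·0.80) / (0.11)²
  = (2.318)² · (0.2139 + 0.1600) / 0.0121
  = 5.3731 · 0.3739 / 0.0121
  = 166.03
Adjust for 85% response: 166.03 / 0.85 = 195.33.
Round up → n = 196 per group.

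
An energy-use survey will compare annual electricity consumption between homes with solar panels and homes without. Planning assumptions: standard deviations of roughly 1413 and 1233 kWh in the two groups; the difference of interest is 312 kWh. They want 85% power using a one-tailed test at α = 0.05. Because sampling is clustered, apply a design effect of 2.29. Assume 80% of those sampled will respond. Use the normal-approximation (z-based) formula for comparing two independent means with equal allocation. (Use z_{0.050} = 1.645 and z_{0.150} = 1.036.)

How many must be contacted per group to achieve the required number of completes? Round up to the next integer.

n = 744 per group

n = (z_α + z_β)² · (σ₁² + σ₂²) / δ²
  = (1.645 + 1.036)² · (1413² + 1233² = 3516858) / 312²
  = 7.1878 · 3516858 / 97344
  = 259.68
Design effect: 2.29 × 259.68 = 594.67.
Adjust for 80% response: 594.67 / 0.80 = 743.34.
Round up → n = 744 per group.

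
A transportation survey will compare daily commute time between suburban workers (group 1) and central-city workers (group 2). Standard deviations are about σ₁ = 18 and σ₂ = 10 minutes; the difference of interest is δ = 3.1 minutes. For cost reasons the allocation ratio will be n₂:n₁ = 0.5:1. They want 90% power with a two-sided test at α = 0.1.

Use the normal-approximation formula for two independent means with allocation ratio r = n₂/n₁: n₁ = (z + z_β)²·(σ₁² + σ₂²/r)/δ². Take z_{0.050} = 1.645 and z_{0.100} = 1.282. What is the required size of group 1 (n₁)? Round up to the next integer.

n₁ = (z_{α/2} + z_β)² · (σ₁² + σ₂²/r) / δ²
   = (1.645 + 1.282)² · (18² + 10²/0.5) / 3.1²
   = 8.5673 · (324 + 200) / 9.61
   = 8.5673 · 524 / 9.61
   = 467.15
Round up → n₁ = 468; n₂ = r·n₁ = 0.5 × 468 = 234.

n₁ = 468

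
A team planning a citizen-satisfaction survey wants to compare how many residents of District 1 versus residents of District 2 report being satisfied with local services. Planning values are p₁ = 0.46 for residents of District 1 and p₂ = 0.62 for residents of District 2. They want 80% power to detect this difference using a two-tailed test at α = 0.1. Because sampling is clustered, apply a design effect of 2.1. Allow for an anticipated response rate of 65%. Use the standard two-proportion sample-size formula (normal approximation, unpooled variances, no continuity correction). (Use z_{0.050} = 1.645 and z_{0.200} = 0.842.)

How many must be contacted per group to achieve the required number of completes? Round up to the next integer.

n = 378 per group

n = (z_{α/2} + z_β)² · [p₁(1−p₁) + p₂(1−p₂)] / (p₁ − p₂)²
  = (1.645 + 0.842)² · (0.46·0.54 + 0.62·0.38) / (-0.16)²
  = (2.487)² · (0.2484 + 0.2356) / 0.0256
  = 6.1852 · 0.4840 / 0.0256
  = 116.94
Design effect: 2.1 × 116.94 = 245.57.
Adjust for 65% response: 245.57 / 0.65 = 377.80.
Round up → n = 378 per group.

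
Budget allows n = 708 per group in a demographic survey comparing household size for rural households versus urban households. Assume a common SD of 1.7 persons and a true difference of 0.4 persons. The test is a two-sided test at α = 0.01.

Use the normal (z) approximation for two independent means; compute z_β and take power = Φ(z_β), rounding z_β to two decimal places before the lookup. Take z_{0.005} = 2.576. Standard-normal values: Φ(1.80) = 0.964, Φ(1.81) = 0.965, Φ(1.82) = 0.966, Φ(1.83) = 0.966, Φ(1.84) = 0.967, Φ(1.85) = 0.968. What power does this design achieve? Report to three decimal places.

Power ≈ 0.968

z_β = δ·√(n/(σ₁²+σ₂²)) − z_{α/2}
    = 0.4 · √(708/5.78) − 2.576
    = 0.4 · 11.06758 − 2.576
    = 4.4270 − 2.576 = 1.8510 → 1.85
Power = Φ(1.85) = 0.968.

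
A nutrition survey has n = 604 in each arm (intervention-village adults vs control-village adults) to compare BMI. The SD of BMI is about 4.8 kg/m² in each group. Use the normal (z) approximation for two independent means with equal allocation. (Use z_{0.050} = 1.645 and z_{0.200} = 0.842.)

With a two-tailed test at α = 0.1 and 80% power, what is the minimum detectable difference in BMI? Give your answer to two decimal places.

Minimum detectable difference ≈ 0.69 kg/m²

δ = (z_{α/2} + z_β) · √((σ₁²+σ₂²)/n)
  = (1.645 + 0.842) · √(46.08/604)
  = 2.487 · √0.07629
  = 2.487 · 0.2762
  = 0.6869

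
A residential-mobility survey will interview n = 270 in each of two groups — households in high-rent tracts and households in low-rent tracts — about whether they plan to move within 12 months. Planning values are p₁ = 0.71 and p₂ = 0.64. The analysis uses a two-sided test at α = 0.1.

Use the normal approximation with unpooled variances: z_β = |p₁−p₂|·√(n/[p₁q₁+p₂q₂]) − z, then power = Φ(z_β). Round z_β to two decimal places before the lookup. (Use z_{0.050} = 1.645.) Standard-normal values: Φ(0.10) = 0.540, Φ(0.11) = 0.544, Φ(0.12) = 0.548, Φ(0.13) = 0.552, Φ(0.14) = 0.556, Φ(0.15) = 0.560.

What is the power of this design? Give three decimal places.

z_β = |p₁−p₂|·√(n/[p₁q₁+p₂q₂]) − z_{α/2}
    = 0.07 · √(270/0.4363) − 1.645
    = 0.07 · 24.8765 − 1.645
    = 1.7414 − 1.645 = 0.0964 → 0.10
Power = Φ(0.10) = 0.540.

Power ≈ 0.540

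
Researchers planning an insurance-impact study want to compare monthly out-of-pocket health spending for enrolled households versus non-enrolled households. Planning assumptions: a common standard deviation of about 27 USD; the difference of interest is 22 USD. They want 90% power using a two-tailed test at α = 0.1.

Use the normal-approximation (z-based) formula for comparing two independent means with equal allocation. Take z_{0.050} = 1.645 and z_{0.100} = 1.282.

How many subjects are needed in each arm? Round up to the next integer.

n = 26 per group

n = (z_{α/2} + z_β)² · (σ₁² + σ₂²) / δ²
  = (1.645 + 1.282)² · (2·27² = 1458) / 22²
  = 8.5673 · 1458 / 484
  = 25.81
Round up → n = 26 per group.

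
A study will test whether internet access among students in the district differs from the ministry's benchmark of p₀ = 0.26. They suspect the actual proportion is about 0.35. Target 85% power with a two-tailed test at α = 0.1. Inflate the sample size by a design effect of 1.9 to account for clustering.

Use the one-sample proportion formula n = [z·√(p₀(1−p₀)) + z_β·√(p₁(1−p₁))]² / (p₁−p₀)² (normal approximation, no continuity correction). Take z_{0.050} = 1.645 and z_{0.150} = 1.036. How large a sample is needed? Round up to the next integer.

n = [z_{α/2}·√(p₀q₀) + z_β·√(p₁q₁)]² / (p₁ − p₀)²
  = [1.645·√(0.26·0.74) + 1.036·√(0.35·0.65)]² / (0.09)²
  = [1.645·0.4386 + 1.036·0.4770]² / 0.0081
  = [1.2157]² / 0.0081
  = 182.46
Design effect: 1.9 × 182.46 = 346.67.
Round up → n = 347.

n = 347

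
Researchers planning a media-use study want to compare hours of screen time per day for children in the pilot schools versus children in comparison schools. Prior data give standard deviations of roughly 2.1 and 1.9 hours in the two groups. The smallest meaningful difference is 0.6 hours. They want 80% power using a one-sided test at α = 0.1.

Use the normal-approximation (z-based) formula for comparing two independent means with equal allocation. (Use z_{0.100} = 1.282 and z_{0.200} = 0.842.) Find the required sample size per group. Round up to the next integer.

n = 101 per group

n = (z_α + z_β)² · (σ₁² + σ₂²) / δ²
  = (1.282 + 0.842)² · (2.1² + 1.9² = 8.02) / 0.6²
  = 4.5114 · 8.02 / 0.36
  = 100.50
Round up → n = 101 per group.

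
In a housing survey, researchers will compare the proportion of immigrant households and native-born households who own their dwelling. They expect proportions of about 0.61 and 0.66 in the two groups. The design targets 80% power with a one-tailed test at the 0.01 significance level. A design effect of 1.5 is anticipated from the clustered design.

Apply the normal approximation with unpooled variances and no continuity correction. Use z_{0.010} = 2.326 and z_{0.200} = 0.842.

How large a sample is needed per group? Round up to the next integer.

n = (z_α + z_β)² · [p₁(1−p₁) + p₂(1−p₂)] / (p₁ − p₂)²
  = (2.326 + 0.842)² · (0.61·0.39 + 0.66·0.34) / (-0.05)²
  = (3.168)² · (0.2379 + 0.2244) / 0.0025
  = 10.0362 · 0.4623 / 0.0025
  = 1855.90
Design effect: 1.5 × 1855.90 = 2783.85.
Round up → n = 2784 per group.

n = 2784 per group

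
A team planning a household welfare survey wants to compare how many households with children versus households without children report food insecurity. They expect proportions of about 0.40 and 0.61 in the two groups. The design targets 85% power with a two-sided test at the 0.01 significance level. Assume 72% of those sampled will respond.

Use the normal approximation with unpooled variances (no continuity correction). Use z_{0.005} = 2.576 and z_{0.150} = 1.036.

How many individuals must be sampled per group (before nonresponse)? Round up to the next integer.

n = (z_{α/2} + z_β)² · [p₁(1−p₁) + p₂(1−p₂)] / (p₁ − p₂)²
  = (2.576 + 1.036)² · (0.40·0.60 + 0.61·0.39) / (-0.21)²
  = (3.612)² · (0.2400 + 0.2379) / 0.0441
  = 13.0465 · 0.4779 / 0.0441
  = 141.38
Adjust for 72% response: 141.38 / 0.72 = 196.36.
Round up → n = 197 per group.

n = 197 per group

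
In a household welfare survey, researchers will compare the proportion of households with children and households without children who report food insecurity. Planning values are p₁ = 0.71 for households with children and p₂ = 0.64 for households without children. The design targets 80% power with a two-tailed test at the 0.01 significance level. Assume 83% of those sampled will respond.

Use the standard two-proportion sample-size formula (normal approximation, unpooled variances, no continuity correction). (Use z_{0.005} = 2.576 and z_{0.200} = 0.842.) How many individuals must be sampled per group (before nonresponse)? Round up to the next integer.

n = (z_{α/2} + z_β)² · [p₁(1−p₁) + p₂(1−p₂)] / (p₁ − p₂)²
  = (2.576 + 0.842)² · (0.71·0.29 + 0.64·0.36) / (0.07)²
  = (3.418)² · (0.2059 + 0.2304) / 0.0049
  = 11.6827 · 0.4363 / 0.0049
  = 1040.24
Adjust for 83% response: 1040.24 / 0.83 = 1253.30.
Round up → n = 1254 per group.

n = 1254 per group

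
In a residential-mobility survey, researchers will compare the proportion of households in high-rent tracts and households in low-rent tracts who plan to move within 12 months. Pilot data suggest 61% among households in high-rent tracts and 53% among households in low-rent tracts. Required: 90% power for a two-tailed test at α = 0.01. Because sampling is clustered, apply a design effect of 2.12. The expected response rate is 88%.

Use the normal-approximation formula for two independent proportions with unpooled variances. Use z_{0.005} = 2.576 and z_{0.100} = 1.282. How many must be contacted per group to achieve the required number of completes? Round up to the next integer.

n = (z_{α/2} + z_β)² · [p₁(1−p₁) + p₂(1−p₂)] / (p₁ − p₂)²
  = (2.576 + 1.282)² · (0.61·0.39 + 0.53·0.47) / (0.08)²
  = (3.858)² · (0.2379 + 0.2491) / 0.0064
  = 14.8842 · 0.4870 / 0.0064
  = 1132.59
Design effect: 2.12 × 1132.59 = 2401.09.
Adjust for 88% response: 2401.09 / 0.88 = 2728.52.
Round up → n = 2729 per group.

n = 2729 per group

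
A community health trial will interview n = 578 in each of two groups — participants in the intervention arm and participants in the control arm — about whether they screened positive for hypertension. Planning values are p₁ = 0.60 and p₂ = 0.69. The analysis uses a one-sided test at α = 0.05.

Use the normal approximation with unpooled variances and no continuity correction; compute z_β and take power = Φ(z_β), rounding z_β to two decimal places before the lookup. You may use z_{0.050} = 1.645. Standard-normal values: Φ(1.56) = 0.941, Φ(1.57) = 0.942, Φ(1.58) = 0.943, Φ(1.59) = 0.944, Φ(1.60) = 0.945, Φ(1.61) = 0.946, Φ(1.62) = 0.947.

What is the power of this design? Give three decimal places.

z_β = |p₁−p₂|·√(n/[p₁q₁+p₂q₂]) − z_α
    = 0.09 · √(578/0.4539) − 1.645
    = 0.09 · 35.6848 − 1.645
    = 3.2116 − 1.645 = 1.5666 → 1.57
Power = Φ(1.57) = 0.942.

Power ≈ 0.942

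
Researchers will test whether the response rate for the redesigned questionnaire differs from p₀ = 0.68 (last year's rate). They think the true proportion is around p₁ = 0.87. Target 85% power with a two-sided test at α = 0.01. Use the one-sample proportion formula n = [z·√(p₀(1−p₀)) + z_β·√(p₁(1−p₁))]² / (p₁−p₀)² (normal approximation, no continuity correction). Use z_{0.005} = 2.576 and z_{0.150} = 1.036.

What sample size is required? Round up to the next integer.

n = 67

n = [z_{α/2}·√(p₀q₀) + z_β·√(p₁q₁)]² / (p₁ − p₀)²
  = [2.576·√(0.68·0.32) + 1.036·√(0.87·0.13)]² / (0.19)²
  = [2.576·0.4665 + 1.036·0.3363]² / 0.0361
  = [1.5501]² / 0.0361
  = 66.56
Round up → n = 67.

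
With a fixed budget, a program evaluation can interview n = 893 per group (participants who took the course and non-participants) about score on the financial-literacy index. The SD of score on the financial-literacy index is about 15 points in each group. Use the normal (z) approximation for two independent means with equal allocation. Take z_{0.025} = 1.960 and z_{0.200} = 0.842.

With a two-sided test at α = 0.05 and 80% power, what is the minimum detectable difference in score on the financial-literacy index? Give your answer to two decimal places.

Minimum detectable difference ≈ 1.99 points

δ = (z_{α/2} + z_β) · √((σ₁²+σ₂²)/n)
  = (1.960 + 0.842) · √(450/893)
  = 2.802 · √0.50392
  = 2.802 · 0.7099
  = 1.9891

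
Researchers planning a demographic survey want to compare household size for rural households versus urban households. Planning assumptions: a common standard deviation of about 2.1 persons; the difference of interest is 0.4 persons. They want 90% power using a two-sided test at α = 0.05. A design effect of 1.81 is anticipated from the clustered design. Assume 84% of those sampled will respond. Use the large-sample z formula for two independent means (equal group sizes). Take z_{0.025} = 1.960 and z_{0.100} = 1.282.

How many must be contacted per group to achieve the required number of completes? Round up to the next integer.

n = 1249 per group

n = (z_{α/2} + z_β)² · (σ₁² + σ₂²) / δ²
  = (1.960 + 1.282)² · (2·2.1² = 8.82) / 0.4²
  = 10.5106 · 8.82 / 0.16
  = 579.39
Design effect: 1.81 × 579.39 = 1048.70.
Adjust for 84% response: 1048.70 / 0.84 = 1248.46.
Round up → n = 1249 per group.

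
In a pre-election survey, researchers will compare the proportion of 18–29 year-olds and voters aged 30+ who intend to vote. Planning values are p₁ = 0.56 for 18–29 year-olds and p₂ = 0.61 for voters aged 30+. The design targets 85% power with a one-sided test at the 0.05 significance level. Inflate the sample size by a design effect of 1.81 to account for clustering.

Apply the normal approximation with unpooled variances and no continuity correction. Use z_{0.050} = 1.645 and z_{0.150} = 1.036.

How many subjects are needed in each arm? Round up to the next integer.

n = (z_α + z_β)² · [p₁(1−p₁) + p₂(1−p₂)] / (p₁ − p₂)²
  = (1.645 + 1.036)² · (0.56·0.44 + 0.61·0.39) / (-0.05)²
  = (2.681)² · (0.2464 + 0.2379) / 0.0025
  = 7.1878 · 0.4843 / 0.0025
  = 1392.41
Design effect: 1.81 × 1392.41 = 2520.27.
Round up → n = 2521 per group.

n = 2521 per group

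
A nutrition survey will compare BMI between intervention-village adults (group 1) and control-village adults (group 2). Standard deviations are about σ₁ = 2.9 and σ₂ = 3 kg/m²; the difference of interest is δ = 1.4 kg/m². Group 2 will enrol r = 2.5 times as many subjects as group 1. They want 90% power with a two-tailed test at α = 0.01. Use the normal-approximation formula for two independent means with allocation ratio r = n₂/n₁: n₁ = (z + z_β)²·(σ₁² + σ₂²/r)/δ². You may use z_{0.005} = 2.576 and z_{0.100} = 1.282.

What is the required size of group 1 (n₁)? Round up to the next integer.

n₁ = (z_{α/2} + z_β)² · (σ₁² + σ₂²/r) / δ²
   = (2.576 + 1.282)² · (2.9² + 3²/2.5) / 1.4²
   = 14.8842 · (8.41 + 3.6) / 1.96
   = 14.8842 · 12.01 / 1.96
   = 91.20
Round up → n₁ = 92; n₂ = r·n₁ = 2.5 × 92 = 230.

n₁ = 92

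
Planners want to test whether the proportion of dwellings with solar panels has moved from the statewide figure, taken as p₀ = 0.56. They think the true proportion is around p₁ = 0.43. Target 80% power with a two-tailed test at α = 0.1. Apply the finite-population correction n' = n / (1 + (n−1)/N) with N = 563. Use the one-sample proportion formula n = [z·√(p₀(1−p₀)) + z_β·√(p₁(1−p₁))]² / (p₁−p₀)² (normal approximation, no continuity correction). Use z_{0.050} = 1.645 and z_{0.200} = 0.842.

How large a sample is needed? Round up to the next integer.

n = [z_{α/2}·√(p₀q₀) + z_β·√(p₁q₁)]² / (p₁ − p₀)²
  = [1.645·√(0.56·0.44) + 0.842·√(0.43·0.57)]² / (-0.13)²
  = [1.645·0.4964 + 0.842·0.4951]² / 0.0169
  = [1.2334]² / 0.0169
  = 90.02
Finite-population correction (N = 563): 90.02 / (1 + (90.02 − 1)/563) = 77.73.
Round up → n = 78.

n = 78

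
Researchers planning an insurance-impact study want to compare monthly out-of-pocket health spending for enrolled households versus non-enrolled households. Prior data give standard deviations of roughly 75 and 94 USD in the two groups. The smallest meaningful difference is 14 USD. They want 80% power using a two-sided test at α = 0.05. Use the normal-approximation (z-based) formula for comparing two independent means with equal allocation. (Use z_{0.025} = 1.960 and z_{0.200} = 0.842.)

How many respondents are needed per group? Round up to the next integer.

n = (z_{α/2} + z_β)² · (σ₁² + σ₂²) / δ²
  = (1.960 + 0.842)² · (75² + 94² = 14461) / 14²
  = 7.8512 · 14461 / 196
  = 579.27
Round up → n = 580 per group.

n = 580 per group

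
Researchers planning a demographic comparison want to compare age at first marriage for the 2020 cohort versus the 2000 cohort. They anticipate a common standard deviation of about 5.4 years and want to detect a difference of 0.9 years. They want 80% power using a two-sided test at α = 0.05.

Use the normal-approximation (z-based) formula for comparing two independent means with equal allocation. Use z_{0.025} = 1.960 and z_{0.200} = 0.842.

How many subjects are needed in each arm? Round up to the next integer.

n = 566 per group

n = (z_{α/2} + z_β)² · (σ₁² + σ₂²) / δ²
  = (1.960 + 0.842)² · (2·5.4² = 58.32) / 0.9²
  = 7.8512 · 58.32 / 0.81
  = 565.29
Round up → n = 566 per group.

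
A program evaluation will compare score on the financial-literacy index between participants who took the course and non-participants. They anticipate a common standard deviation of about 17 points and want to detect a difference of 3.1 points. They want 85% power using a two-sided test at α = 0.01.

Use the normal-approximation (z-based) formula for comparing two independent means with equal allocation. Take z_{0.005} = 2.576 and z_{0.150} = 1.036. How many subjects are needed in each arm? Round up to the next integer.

n = (z_{α/2} + z_β)² · (σ₁² + σ₂²) / δ²
  = (2.576 + 1.036)² · (2·17² = 578) / 3.1²
  = 13.0465 · 578 / 9.61
  = 784.69
Round up → n = 785 per group.

n = 785 per group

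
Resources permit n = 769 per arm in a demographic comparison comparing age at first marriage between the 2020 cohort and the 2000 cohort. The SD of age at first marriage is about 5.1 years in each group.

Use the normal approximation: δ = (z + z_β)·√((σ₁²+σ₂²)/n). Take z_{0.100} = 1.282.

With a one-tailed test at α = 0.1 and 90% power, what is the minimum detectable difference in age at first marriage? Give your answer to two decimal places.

δ = (z_α + z_β) · √((σ₁²+σ₂²)/n)
  = (1.282 + 1.282) · √(52.02/769)
  = 2.564 · √0.06765
  = 2.564 · 0.2601
  = 0.6669

Minimum detectable difference ≈ 0.67 years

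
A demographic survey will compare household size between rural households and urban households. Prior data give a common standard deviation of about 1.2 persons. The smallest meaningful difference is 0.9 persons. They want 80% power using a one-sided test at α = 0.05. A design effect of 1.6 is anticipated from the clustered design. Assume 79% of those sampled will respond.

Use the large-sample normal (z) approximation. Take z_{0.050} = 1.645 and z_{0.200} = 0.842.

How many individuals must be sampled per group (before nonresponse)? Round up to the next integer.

n = 45 per group

n = (z_α + z_β)² · (σ₁² + σ₂²) / δ²
  = (1.645 + 0.842)² · (2·1.2² = 2.88) / 0.9²
  = 6.1852 · 2.88 / 0.81
  = 21.99
Design effect: 1.6 × 21.99 = 35.19.
Adjust for 79% response: 35.19 / 0.79 = 44.54.
Round up → n = 45 per group.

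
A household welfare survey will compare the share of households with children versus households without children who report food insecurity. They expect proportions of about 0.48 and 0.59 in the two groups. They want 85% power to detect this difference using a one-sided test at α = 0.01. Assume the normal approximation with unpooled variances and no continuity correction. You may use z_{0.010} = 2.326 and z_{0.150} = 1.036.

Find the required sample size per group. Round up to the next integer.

n = 460 per group

n = (z_α + z_β)² · [p₁(1−p₁) + p₂(1−p₂)] / (p₁ − p₂)²
  = (2.326 + 1.036)² · (0.48·0.52 + 0.59·0.41) / (-0.11)²
  = (3.362)² · (0.2496 + 0.2419) / 0.0121
  = 11.3030 · 0.4915 / 0.0121
  = 459.13
Round up → n = 460 per group.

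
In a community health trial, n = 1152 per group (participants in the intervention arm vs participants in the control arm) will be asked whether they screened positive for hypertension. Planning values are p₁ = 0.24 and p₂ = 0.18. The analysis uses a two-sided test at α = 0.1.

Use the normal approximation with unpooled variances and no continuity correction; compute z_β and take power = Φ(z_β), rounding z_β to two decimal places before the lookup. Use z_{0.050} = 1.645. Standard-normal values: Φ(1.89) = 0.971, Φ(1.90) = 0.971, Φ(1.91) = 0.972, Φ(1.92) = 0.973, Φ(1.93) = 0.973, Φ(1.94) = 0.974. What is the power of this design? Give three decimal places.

Power ≈ 0.971

z_β = |p₁−p₂|·√(n/[p₁q₁+p₂q₂]) − z_{α/2}
    = 0.06 · √(1152/0.3300) − 1.645
    = 0.06 · 59.0839 − 1.645
    = 3.5450 − 1.645 = 1.9000 → 1.90
Power = Φ(1.90) = 0.971.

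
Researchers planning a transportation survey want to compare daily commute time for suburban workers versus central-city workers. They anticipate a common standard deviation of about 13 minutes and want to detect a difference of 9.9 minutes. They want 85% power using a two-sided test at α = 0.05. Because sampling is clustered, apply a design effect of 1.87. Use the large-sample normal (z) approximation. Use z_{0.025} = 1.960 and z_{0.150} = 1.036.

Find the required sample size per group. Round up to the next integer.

n = 58 per group

n = (z_{α/2} + z_β)² · (σ₁² + σ₂²) / δ²
  = (1.960 + 1.036)² · (2·13² = 338) / 9.9²
  = 8.9760 · 338 / 98.01
  = 30.95
Design effect: 1.87 × 30.95 = 57.89.
Round up → n = 58 per group.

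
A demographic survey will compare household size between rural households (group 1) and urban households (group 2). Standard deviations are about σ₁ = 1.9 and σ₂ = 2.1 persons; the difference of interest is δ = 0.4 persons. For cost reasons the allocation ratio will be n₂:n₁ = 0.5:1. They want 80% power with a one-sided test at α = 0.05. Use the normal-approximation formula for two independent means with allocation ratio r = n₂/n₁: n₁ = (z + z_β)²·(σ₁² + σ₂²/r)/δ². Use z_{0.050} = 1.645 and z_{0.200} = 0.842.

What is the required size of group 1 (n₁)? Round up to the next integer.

n₁ = (z_α + z_β)² · (σ₁² + σ₂²/r) / δ²
   = (1.645 + 0.842)² · (1.9² + 2.1²/0.5) / 0.4²
   = 6.1852 · (3.61 + 8.82) / 0.16
   = 6.1852 · 12.43 / 0.16
   = 480.51
Round up → n₁ = 481; n₂ = r·n₁ = 0.5 × 481 = 241.

n₁ = 481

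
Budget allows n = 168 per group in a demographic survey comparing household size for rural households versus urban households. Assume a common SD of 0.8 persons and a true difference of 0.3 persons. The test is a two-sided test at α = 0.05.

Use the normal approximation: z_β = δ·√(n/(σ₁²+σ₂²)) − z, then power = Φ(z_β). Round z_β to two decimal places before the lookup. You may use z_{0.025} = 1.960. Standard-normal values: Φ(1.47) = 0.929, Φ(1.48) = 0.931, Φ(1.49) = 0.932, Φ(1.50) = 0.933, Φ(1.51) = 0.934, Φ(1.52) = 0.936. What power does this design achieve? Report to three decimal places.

Power ≈ 0.931

z_β = δ·√(n/(σ₁²+σ₂²)) − z_{α/2}
    = 0.3 · √(168/1.28) − 1.960
    = 0.3 · 11.45644 − 1.960
    = 3.4369 − 1.960 = 1.4769 → 1.48
Power = Φ(1.48) = 0.931.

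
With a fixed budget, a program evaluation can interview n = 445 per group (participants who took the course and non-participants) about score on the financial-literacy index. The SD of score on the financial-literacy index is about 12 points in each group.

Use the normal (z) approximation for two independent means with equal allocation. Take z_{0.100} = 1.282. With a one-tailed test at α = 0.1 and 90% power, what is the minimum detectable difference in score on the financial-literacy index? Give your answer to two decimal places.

Minimum detectable difference ≈ 2.06 points

δ = (z_α + z_β) · √((σ₁²+σ₂²)/n)
  = (1.282 + 1.282) · √(288/445)
  = 2.564 · √0.64719
  = 2.564 · 0.8045
  = 2.0627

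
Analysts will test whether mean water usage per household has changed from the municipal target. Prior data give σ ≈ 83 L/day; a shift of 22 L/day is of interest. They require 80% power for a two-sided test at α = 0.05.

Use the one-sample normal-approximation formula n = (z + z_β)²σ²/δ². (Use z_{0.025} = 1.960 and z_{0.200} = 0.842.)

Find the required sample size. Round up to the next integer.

n = 112

n = (z_{α/2} + z_β)² · σ² / δ²
  = (1.960 + 0.842)² · 83² / 22²
  = 7.8512 · 6889 / 484
  = 111.75
Round up → n = 112.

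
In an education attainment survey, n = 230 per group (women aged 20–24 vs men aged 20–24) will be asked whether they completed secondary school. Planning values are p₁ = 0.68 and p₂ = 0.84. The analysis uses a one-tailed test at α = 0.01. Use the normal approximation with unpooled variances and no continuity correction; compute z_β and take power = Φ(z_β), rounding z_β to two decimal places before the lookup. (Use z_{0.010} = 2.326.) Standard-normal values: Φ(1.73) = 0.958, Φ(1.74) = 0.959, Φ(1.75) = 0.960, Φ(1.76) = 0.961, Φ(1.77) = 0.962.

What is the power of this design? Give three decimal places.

Power ≈ 0.961

z_β = |p₁−p₂|·√(n/[p₁q₁+p₂q₂]) − z_α
    = 0.16 · √(230/0.3520) − 2.326
    = 0.16 · 25.5619 − 2.326
    = 4.0899 − 2.326 = 1.7639 → 1.76
Power = Φ(1.76) = 0.961.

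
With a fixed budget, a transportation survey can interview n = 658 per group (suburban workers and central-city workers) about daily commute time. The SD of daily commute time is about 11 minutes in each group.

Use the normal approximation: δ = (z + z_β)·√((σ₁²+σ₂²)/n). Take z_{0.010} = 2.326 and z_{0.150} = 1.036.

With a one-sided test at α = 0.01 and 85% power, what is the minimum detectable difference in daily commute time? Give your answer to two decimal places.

δ = (z_α + z_β) · √((σ₁²+σ₂²)/n)
  = (2.326 + 1.036) · √(242/658)
  = 3.362 · √0.36778
  = 3.362 · 0.6064
  = 2.0389

Minimum detectable difference ≈ 2.04 minutes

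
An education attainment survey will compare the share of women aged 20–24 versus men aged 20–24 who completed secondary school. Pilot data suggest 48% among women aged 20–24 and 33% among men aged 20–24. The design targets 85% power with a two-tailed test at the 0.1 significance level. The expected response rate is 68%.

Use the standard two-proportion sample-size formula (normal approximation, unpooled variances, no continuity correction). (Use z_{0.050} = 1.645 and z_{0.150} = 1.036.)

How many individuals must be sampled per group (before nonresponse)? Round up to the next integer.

n = (z_{α/2} + z_β)² · [p₁(1−p₁) + p₂(1−p₂)] / (p₁ − p₂)²
  = (1.645 + 1.036)² · (0.48·0.52 + 0.33·0.67) / (0.15)²
  = (2.681)² · (0.2496 + 0.2211) / 0.0225
  = 7.1878 · 0.4707 / 0.0225
  = 150.37
Adjust for 68% response: 150.37 / 0.68 = 221.13.
Round up → n = 222 per group.

n = 222 per group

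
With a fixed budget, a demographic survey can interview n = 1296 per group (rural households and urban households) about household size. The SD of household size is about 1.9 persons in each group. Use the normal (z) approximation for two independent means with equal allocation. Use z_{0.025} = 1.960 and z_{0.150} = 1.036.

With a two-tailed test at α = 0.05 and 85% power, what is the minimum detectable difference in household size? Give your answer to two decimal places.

Minimum detectable difference ≈ 0.22 persons

δ = (z_{α/2} + z_β) · √((σ₁²+σ₂²)/n)
  = (1.960 + 1.036) · √(7.22/1296)
  = 2.996 · √0.00557
  = 2.996 · 0.0746
  = 0.2236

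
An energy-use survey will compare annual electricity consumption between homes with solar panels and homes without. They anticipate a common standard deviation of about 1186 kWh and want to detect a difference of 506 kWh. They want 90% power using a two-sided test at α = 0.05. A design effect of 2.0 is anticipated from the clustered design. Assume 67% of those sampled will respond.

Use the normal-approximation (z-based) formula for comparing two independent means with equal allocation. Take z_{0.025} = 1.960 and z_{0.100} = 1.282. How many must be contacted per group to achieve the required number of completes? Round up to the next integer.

n = 345 per group

n = (z_{α/2} + z_β)² · (σ₁² + σ₂²) / δ²
  = (1.960 + 1.282)² · (2·1186² = 2813192) / 506²
  = 10.5106 · 2813192 / 256036
  = 115.48
Design effect: 2.0 × 115.48 = 230.97.
Adjust for 67% response: 230.97 / 0.67 = 344.73.
Round up → n = 345 per group.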